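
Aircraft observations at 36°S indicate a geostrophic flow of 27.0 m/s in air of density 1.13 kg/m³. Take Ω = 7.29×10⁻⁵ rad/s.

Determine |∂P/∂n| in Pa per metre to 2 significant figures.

Coriolis parameter at 36°S:
f = 2Ω sin φ = 2 × 7.29×10⁻⁵ × sin 36° = 8.57×10⁻⁵ s⁻¹
Geostrophic balance rearranged: |∂P/∂n| = f ρ V_g
|∂P/∂n| = 8.57×10⁻⁵ × 1.13 × 27.0 = 2.61×10⁻³ Pa/m

2.6×10⁻³ Pa/m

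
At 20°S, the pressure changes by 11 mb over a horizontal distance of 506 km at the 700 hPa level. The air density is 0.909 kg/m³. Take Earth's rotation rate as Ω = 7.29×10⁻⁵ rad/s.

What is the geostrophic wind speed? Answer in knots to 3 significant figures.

93.2 knots

Coriolis parameter at 20°S:
f = 2Ω sin φ = 2 × 7.29×10⁻⁵ × sin 20° = 4.99×10⁻⁵ s⁻¹
Pressure gradient: |∂P/∂n| = 1100 Pa / 506000 m = 2.17×10⁻³ Pa/m
Geostrophic balance (pressure-gradient force = Coriolis force):
V_g = (1/(fρ)) |∂P/∂n| = 2.17×10⁻³ / (4.99×10⁻⁵ × 0.909) = 48.0 m/s
Converting: 48.0 m/s × 1.944 = 93.2 knots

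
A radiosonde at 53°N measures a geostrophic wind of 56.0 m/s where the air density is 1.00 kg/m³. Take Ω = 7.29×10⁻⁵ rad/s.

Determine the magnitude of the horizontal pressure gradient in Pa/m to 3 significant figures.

Coriolis parameter at 53°N:
f = 2Ω sin φ = 2 × 7.29×10⁻⁵ × sin 53° = 1.16×10⁻⁴ s⁻¹
Geostrophic balance rearranged: |∂P/∂n| = f ρ V_g
|∂P/∂n| = 1.16×10⁻⁴ × 1.00 × 56.0 = 6.52×10⁻³ Pa/m

6.52×10⁻³ Pa/m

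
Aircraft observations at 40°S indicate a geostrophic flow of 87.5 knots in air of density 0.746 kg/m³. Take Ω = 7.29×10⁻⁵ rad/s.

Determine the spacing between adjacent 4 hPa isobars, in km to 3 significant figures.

Coriolis parameter at 40°S:
f = 2Ω sin φ = 2 × 7.29×10⁻⁵ × sin 40° = 9.37×10⁻⁵ s⁻¹
Wind speed in SI: 87.5 knots = 45.0 m/s
Geostrophic balance rearranged: |∂P/∂n| = f ρ V_g
|∂P/∂n| = 9.37×10⁻⁵ × 0.746 × 45.0 = 3.15×10⁻³ Pa/m
Isobar spacing: Δn = ΔP/|∂P/∂n| = 400 Pa / 3.15×10⁻³ Pa/m = 127101 m ≈ 127 km

127 km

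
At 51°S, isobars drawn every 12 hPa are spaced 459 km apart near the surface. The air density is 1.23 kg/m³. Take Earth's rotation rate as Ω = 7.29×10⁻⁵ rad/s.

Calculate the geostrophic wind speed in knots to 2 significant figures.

Coriolis parameter at 51°S:
f = 2Ω sin φ = 2 × 7.29×10⁻⁵ × sin 51° = 1.13×10⁻⁴ s⁻¹
Pressure gradient: |∂P/∂n| = 1200 Pa / 459000 m = 2.61×10⁻³ Pa/m
Geostrophic balance (pressure-gradient force = Coriolis force):
V_g = (1/(fρ)) |∂P/∂n| = 2.61×10⁻³ / (1.13×10⁻⁴ × 1.23) = 18.8 m/s
Converting: 18.8 m/s × 1.944 = 36 knots

36 knots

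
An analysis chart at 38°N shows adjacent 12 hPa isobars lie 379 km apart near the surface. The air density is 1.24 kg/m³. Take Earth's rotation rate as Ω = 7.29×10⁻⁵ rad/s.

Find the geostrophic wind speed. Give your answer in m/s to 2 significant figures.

Coriolis parameter at 38°N:
f = 2Ω sin φ = 2 × 7.29×10⁻⁵ × sin 38° = 8.98×10⁻⁵ s⁻¹
Pressure gradient: |∂P/∂n| = 1200 Pa / 379000 m = 3.17×10⁻³ Pa/m
Geostrophic balance (pressure-gradient force = Coriolis force):
V_g = (1/(fρ)) |∂P/∂n| = 3.17×10⁻³ / (8.98×10⁻⁵ × 1.24) = 28.4 m/s

28 m/s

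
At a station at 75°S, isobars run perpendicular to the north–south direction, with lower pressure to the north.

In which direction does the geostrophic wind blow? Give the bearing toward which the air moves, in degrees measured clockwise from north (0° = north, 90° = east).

270°

The pressure-gradient force points toward the north (bearing 000°).
Geostrophic balance: in the Southern Hemisphere the Coriolis force deflects motion to the left, so the geostrophic wind blows 90° to the left of the pressure-gradient force (low pressure on the right).
Rotating 000° by 90° counterclockwise gives 270° — the wind blows toward the west.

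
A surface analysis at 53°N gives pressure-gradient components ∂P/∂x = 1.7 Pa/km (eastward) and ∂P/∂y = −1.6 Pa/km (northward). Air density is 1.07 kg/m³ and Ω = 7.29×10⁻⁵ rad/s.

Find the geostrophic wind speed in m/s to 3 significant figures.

Coriolis parameter at 53°N:
f = 2Ω sin φ = 2 × 7.29×10⁻⁵ × sin 53° = 1.16×10⁻⁴ s⁻¹
Component geostrophic relations (x east, y north):
u_g = −(1/(fρ)) ∂P/∂y,  v_g = (1/(fρ)) ∂P/∂x
u_g = −(−1.6×10⁻³)/(1.16×10⁻⁴ × 1.07) = 12.8 m/s;  v_g = (1.7×10⁻³)/(1.16×10⁻⁴ × 1.07) = 13.6 m/s
|V_g| = √(u_g² + v_g²) = 18.7 m/s

18.7 m/s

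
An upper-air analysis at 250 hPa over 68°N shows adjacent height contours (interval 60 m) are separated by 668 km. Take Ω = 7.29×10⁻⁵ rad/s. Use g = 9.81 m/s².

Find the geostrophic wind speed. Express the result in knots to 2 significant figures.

Coriolis parameter at 68°N:
f = 2Ω sin φ = 2 × 7.29×10⁻⁵ × sin 68° = 1.35×10⁻⁴ s⁻¹
Height gradient: |∂Z/∂n| = 60 m / 668000 m = 8.98×10⁻⁵
On a pressure surface, geostrophic balance gives V_g = (g/f)|∂Z/∂n|:
V_g = 9.81 × 8.98×10⁻⁵ / 1.35×10⁻⁴ = 6.52 m/s
Converting: 6.52 m/s × 1.944 = 13 knots

13 knots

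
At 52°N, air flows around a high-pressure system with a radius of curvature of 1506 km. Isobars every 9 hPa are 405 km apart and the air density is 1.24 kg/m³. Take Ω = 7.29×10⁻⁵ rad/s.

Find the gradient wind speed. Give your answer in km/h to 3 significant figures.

62.4 km/h

Coriolis parameter at 52°N:
f = 2Ω sin φ = 2 × 7.29×10⁻⁵ × sin 52° = 1.15×10⁻⁴ s⁻¹
Pressure gradient: |∂P/∂n| = 900 Pa / 405000 m = 2.22×10⁻³ Pa/m
Geostrophic speed: V_g = |∂P/∂n|/(fρ) = 2.22×10⁻³/(1.15×10⁻⁴ × 1.24) = 15.6 m/s
Around a high, pressure-gradient force acts outward with centrifugal, so Coriolis balances both:
fV = (1/ρ)|∂P/∂n| + V²/R  →  V² − fR·V + fR·V_g = 0
With fR = 1.15×10⁻⁴ × 1506×10³ m = 173 m/s:
V = [fR − √((fR)² − 4 fR V_g)]/2 = [173 − √(173² − 4×173×15.6)]/2 = 17.3 m/s
Supergeostrophic (V > V_g = 15.6 m/s), as expected around a high.
Converting: 17.3 m/s × 3.6 = 62.4 km/h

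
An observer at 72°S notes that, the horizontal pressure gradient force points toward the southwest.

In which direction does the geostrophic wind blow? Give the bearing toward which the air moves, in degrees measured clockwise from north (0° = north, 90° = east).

The pressure-gradient force points toward the southwest (bearing 225°).
Geostrophic balance: in the Southern Hemisphere the Coriolis force deflects motion to the left, so the geostrophic wind blows 90° to the left of the pressure-gradient force (low pressure on the right).
Rotating 225° by 90° counterclockwise gives 135° — the wind blows toward the southeast.

135°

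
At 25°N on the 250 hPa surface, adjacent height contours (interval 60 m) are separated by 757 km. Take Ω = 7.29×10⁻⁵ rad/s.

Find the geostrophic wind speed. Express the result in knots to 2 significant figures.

Coriolis parameter at 25°N:
f = 2Ω sin φ = 2 × 7.29×10⁻⁵ × sin 25° = 6.16×10⁻⁵ s⁻¹
Height gradient: |∂Z/∂n| = 60 m / 757000 m = 7.93×10⁻⁵
On a pressure surface, geostrophic balance gives V_g = (g/f)|∂Z/∂n|:
V_g = 9.81 × 7.93×10⁻⁵ / 6.16×10⁻⁵ = 12.6 m/s
Converting: 12.6 m/s × 1.944 = 25 knots

25 knots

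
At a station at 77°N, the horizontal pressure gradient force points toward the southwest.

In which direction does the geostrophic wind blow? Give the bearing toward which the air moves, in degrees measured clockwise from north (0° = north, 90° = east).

315°

The pressure-gradient force points toward the southwest (bearing 225°).
Geostrophic balance: in the Northern Hemisphere the Coriolis force deflects motion to the right, so the geostrophic wind blows 90° to the right of the pressure-gradient force (low pressure on the left).
Rotating 225° by 90° clockwise gives 315° — the wind blows toward the northwest.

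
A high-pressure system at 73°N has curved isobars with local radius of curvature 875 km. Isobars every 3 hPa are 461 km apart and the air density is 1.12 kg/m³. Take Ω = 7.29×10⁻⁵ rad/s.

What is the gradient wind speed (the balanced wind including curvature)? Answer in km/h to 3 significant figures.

Coriolis parameter at 73°N:
f = 2Ω sin φ = 2 × 7.29×10⁻⁵ × sin 73° = 1.39×10⁻⁴ s⁻¹
Pressure gradient: |∂P/∂n| = 300 Pa / 461000 m = 6.51×10⁻⁴ Pa/m
Geostrophic speed: V_g = |∂P/∂n|/(fρ) = 6.51×10⁻⁴/(1.39×10⁻⁴ × 1.12) = 4.17 m/s
Around a high, pressure-gradient force acts outward with centrifugal, so Coriolis balances both:
fV = (1/ρ)|∂P/∂n| + V²/R  →  V² − fR·V + fR·V_g = 0
With fR = 1.39×10⁻⁴ × 875×10³ m = 122 m/s:
V = [fR − √((fR)² − 4 fR V_g)]/2 = [122 − √(122² − 4×122×4.17)]/2 = 4.32 m/s
Supergeostrophic (V > V_g = 4.17 m/s), as expected around a high.
Converting: 4.32 m/s × 3.6 = 15.6 km/h

15.6 km/h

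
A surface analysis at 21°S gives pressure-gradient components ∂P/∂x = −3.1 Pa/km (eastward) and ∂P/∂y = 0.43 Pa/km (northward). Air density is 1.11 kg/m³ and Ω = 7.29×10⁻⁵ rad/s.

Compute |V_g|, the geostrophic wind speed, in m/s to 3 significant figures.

Coriolis parameter at 21°S:
f = 2Ω sin φ = 2 × 7.29×10⁻⁵ × sin 21° = 5.23×10⁻⁵ s⁻¹
In the Southern Hemisphere f is negative: f = −5.23×10⁻⁵ s⁻¹.
Component geostrophic relations (x east, y north):
u_g = −(1/(fρ)) ∂P/∂y,  v_g = (1/(fρ)) ∂P/∂x
u_g = −(0.43×10⁻³)/(−5.23×10⁻⁵ × 1.11) = 7.41 m/s;  v_g = (−3.1×10⁻³)/(−5.23×10⁻⁵ × 1.11) = 53.5 m/s
|V_g| = √(u_g² + v_g²) = 54.0 m/s

54.0 m/s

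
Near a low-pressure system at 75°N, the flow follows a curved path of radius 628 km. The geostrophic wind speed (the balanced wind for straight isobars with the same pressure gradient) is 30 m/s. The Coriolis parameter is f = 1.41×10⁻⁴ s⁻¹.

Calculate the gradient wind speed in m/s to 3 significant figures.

Around a low, centrifugal force acts outward with Coriolis, so pressure-gradient force balances both:
(1/ρ)|∂P/∂n| = fV + V²/R  →  V² + fR·V − fR·V_g = 0
With fR = 1.41×10⁻⁴ × 628×10³ m = 88.5 m/s:
V = [−fR + √((fR)² + 4 fR V_g)]/2 = [−88.5 + √(88.5² + 4×88.5×30)]/2 = 23.7 m/s
Subgeostrophic (V < V_g = 30 m/s), as expected around a low.

23.7 m/s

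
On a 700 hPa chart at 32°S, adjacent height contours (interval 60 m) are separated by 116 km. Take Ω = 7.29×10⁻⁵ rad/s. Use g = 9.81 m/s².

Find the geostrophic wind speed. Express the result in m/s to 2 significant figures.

66 m/s

Coriolis parameter at 32°S:
f = 2Ω sin φ = 2 × 7.29×10⁻⁵ × sin 32° = 7.73×10⁻⁵ s⁻¹
Height gradient: |∂Z/∂n| = 60 m / 116000 m = 5.17×10⁻⁴
On a pressure surface, geostrophic balance gives V_g = (g/f)|∂Z/∂n|:
V_g = 9.81 × 5.17×10⁻⁴ / 7.73×10⁻⁵ = 65.7 m/s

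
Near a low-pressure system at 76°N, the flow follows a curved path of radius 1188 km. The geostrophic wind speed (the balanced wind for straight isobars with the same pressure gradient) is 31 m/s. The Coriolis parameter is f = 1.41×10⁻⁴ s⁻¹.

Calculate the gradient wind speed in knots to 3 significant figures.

52.0 knots

Around a low, centrifugal force acts outward with Coriolis, so pressure-gradient force balances both:
(1/ρ)|∂P/∂n| = fV + V²/R  →  V² + fR·V − fR·V_g = 0
With fR = 1.41×10⁻⁴ × 1188×10³ m = 168 m/s:
V = [−fR + √((fR)² + 4 fR V_g)]/2 = [−168 + √(168² + 4×168×31)]/2 = 26.7 m/s
Subgeostrophic (V < V_g = 31 m/s), as expected around a low.
Converting: 26.7 m/s × 1.944 = 52.0 knots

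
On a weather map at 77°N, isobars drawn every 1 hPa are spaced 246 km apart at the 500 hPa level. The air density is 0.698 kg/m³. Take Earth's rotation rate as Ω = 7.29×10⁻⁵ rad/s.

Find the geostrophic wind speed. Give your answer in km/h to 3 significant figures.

14.8 km/h

Coriolis parameter at 77°N:
f = 2Ω sin φ = 2 × 7.29×10⁻⁵ × sin 77° = 1.42×10⁻⁴ s⁻¹
Pressure gradient: |∂P/∂n| = 100 Pa / 246000 m = 4.07×10⁻⁴ Pa/m
Geostrophic balance (pressure-gradient force = Coriolis force):
V_g = (1/(fρ)) |∂P/∂n| = 4.07×10⁻⁴ / (1.42×10⁻⁴ × 0.698) = 4.10 m/s
Converting: 4.10 m/s × 3.6 = 14.8 km/h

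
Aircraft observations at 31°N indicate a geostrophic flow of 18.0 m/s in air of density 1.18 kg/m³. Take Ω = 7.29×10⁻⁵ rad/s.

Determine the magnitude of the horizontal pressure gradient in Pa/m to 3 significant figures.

1.59×10⁻³ Pa/m

Coriolis parameter at 31°N:
f = 2Ω sin φ = 2 × 7.29×10⁻⁵ × sin 31° = 7.51×10⁻⁵ s⁻¹
Geostrophic balance rearranged: |∂P/∂n| = f ρ V_g
|∂P/∂n| = 7.51×10⁻⁵ × 1.18 × 18.0 = 1.59×10⁻³ Pa/m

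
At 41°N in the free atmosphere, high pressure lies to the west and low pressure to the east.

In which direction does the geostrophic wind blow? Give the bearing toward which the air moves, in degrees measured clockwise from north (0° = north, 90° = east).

180°

The pressure-gradient force points toward the east (bearing 090°).
Geostrophic balance: in the Northern Hemisphere the Coriolis force deflects motion to the right, so the geostrophic wind blows 90° to the right of the pressure-gradient force (low pressure on the left).
Rotating 090° by 90° clockwise gives 180° — the wind blows toward the south.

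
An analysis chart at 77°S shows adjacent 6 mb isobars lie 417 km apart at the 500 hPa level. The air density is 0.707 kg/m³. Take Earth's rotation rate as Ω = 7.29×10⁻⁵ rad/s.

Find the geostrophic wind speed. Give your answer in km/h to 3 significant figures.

51.6 km/h

Coriolis parameter at 77°S:
f = 2Ω sin φ = 2 × 7.29×10⁻⁵ × sin 77° = 1.42×10⁻⁴ s⁻¹
Pressure gradient: |∂P/∂n| = 600 Pa / 417000 m = 1.44×10⁻³ Pa/m
Geostrophic balance (pressure-gradient force = Coriolis force):
V_g = (1/(fρ)) |∂P/∂n| = 1.44×10⁻³ / (1.42×10⁻⁴ × 0.707) = 14.3 m/s
Converting: 14.3 m/s × 3.6 = 51.6 km/h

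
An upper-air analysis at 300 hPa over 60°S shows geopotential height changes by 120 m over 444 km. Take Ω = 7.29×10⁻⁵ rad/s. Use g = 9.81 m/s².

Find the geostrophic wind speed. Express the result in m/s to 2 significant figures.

Coriolis parameter at 60°S:
f = 2Ω sin φ = 2 × 7.29×10⁻⁵ × sin 60° = 1.26×10⁻⁴ s⁻¹
Height gradient: |∂Z/∂n| = 120 m / 444000 m = 2.70×10⁻⁴
On a pressure surface, geostrophic balance gives V_g = (g/f)|∂Z/∂n|:
V_g = 9.81 × 2.70×10⁻⁴ / 1.26×10⁻⁴ = 21.0 m/s

21 m/s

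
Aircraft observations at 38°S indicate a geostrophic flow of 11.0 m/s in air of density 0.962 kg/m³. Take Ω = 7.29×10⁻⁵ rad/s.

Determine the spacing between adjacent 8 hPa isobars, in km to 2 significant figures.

840 km

Coriolis parameter at 38°S:
f = 2Ω sin φ = 2 × 7.29×10⁻⁵ × sin 38° = 8.98×10⁻⁵ s⁻¹
Geostrophic balance rearranged: |∂P/∂n| = f ρ V_g
|∂P/∂n| = 8.98×10⁻⁵ × 0.962 × 11.0 = 9.50×10⁻⁴ Pa/m
Isobar spacing: Δn = ΔP/|∂P/∂n| = 800 Pa / 9.50×10⁻⁴ Pa/m = 842215 m ≈ 840 km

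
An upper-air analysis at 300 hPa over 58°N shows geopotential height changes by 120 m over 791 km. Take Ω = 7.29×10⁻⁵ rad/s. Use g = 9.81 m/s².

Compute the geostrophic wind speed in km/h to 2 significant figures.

43 km/h

Coriolis parameter at 58°N:
f = 2Ω sin φ = 2 × 7.29×10⁻⁵ × sin 58° = 1.24×10⁻⁴ s⁻¹
Height gradient: |∂Z/∂n| = 120 m / 791000 m = 1.52×10⁻⁴
On a pressure surface, geostrophic balance gives V_g = (g/f)|∂Z/∂n|:
V_g = 9.81 × 1.52×10⁻⁴ / 1.24×10⁻⁴ = 12.0 m/s
Converting: 12.0 m/s × 3.6 = 43 km/h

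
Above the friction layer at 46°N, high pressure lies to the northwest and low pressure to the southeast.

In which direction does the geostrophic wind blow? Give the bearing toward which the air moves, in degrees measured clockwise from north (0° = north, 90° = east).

The pressure-gradient force points toward the southeast (bearing 135°).
Geostrophic balance: in the Northern Hemisphere the Coriolis force deflects motion to the right, so the geostrophic wind blows 90° to the right of the pressure-gradient force (low pressure on the left).
Rotating 135° by 90° clockwise gives 225° — the wind blows toward the southwest.

225°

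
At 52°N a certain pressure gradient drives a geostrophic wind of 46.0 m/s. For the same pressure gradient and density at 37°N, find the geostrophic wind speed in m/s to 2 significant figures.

60 m/s

With the same pressure gradient and density, V_g ∝ 1/f ∝ 1/sin φ.
V₂ = V₁ · sin φ₁ / sin φ₂ = 46.0 × sin 52° / sin 37°
V₂ = 46.0 × 0.7880/0.6018 = 60 m/s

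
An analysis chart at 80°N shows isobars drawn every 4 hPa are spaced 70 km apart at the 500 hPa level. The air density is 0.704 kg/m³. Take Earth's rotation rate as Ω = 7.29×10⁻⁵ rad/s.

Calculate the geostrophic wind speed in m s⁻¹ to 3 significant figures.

56.5 m s⁻¹

Coriolis parameter at 80°N:
f = 2Ω sin φ = 2 × 7.29×10⁻⁵ × sin 80° = 1.44×10⁻⁴ s⁻¹
Pressure gradient: |∂P/∂n| = 400 Pa / 70000 m = 5.71×10⁻³ Pa/m
Geostrophic balance (pressure-gradient force = Coriolis force):
V_g = (1/(fρ)) |∂P/∂n| = 5.71×10⁻³ / (1.44×10⁻⁴ × 0.704) = 56.5 m/s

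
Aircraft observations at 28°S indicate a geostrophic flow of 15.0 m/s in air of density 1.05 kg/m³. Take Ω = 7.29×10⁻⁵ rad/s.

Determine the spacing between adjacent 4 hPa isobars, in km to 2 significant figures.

Coriolis parameter at 28°S:
f = 2Ω sin φ = 2 × 7.29×10⁻⁵ × sin 28° = 6.84×10⁻⁵ s⁻¹
Geostrophic balance rearranged: |∂P/∂n| = f ρ V_g
|∂P/∂n| = 6.84×10⁻⁵ × 1.05 × 15.0 = 1.08×10⁻³ Pa/m
Isobar spacing: Δn = ΔP/|∂P/∂n| = 400 Pa / 1.08×10⁻³ Pa/m = 371033 m ≈ 370 km

370 km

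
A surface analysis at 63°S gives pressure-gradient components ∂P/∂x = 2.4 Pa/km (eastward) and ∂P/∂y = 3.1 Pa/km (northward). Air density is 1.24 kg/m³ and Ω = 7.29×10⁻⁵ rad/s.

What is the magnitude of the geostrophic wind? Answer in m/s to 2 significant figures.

24 m/s

Coriolis parameter at 63°S:
f = 2Ω sin φ = 2 × 7.29×10⁻⁵ × sin 63° = 1.30×10⁻⁴ s⁻¹
In the Southern Hemisphere f is negative: f = −1.30×10⁻⁴ s⁻¹.
Component geostrophic relations (x east, y north):
u_g = −(1/(fρ)) ∂P/∂y,  v_g = (1/(fρ)) ∂P/∂x
u_g = −(3.1×10⁻³)/(−1.30×10⁻⁴ × 1.24) = 19.2 m/s;  v_g = (2.4×10⁻³)/(−1.30×10⁻⁴ × 1.24) = −14.9 m/s
|V_g| = √(u_g² + v_g²) = 24.3 m/s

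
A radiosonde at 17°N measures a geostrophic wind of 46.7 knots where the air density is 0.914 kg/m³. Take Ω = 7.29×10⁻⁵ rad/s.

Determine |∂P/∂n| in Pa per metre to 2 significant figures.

Coriolis parameter at 17°N:
f = 2Ω sin φ = 2 × 7.29×10⁻⁵ × sin 17° = 4.26×10⁻⁵ s⁻¹
Wind speed in SI: 46.7 knots = 24.0 m/s
Geostrophic balance rearranged: |∂P/∂n| = f ρ V_g
|∂P/∂n| = 4.26×10⁻⁵ × 0.914 × 24.0 = 9.36×10⁻⁴ Pa/m

9.4×10⁻⁴ Pa/m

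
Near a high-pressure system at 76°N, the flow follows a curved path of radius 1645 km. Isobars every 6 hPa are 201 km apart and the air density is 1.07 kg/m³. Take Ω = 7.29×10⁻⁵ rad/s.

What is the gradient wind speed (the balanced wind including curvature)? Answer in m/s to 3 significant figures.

21.8 m/s

Coriolis parameter at 76°N:
f = 2Ω sin φ = 2 × 7.29×10⁻⁵ × sin 76° = 1.41×10⁻⁴ s⁻¹
Pressure gradient: |∂P/∂n| = 600 Pa / 201000 m = 2.99×10⁻³ Pa/m
Geostrophic speed: V_g = |∂P/∂n|/(fρ) = 2.99×10⁻³/(1.41×10⁻⁴ × 1.07) = 19.7 m/s
Around a high, pressure-gradient force acts outward with centrifugal, so Coriolis balances both:
fV = (1/ρ)|∂P/∂n| + V²/R  →  V² − fR·V + fR·V_g = 0
With fR = 1.41×10⁻⁴ × 1645×10³ m = 233 m/s:
V = [fR − √((fR)² − 4 fR V_g)]/2 = [233 − √(233² − 4×233×19.7)]/2 = 21.8 m/s
Supergeostrophic (V > V_g = 19.7 m/s), as expected around a high.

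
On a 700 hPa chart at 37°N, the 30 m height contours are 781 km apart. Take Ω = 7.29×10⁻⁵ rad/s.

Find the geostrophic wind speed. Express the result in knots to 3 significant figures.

Coriolis parameter at 37°N:
f = 2Ω sin φ = 2 × 7.29×10⁻⁵ × sin 37° = 8.77×10⁻⁵ s⁻¹
Height gradient: |∂Z/∂n| = 30 m / 781000 m = 3.84×10⁻⁵
On a pressure surface, geostrophic balance gives V_g = (g/f)|∂Z/∂n|:
V_g = 9.81 × 3.84×10⁻⁵ / 8.77×10⁻⁵ = 4.29 m/s
Converting: 4.29 m/s × 1.944 = 8.35 knots

8.35 knots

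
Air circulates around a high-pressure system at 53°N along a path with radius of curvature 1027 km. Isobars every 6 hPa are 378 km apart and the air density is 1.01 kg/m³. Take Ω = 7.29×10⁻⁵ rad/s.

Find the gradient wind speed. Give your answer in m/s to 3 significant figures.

Coriolis parameter at 53°N:
f = 2Ω sin φ = 2 × 7.29×10⁻⁵ × sin 53° = 1.16×10⁻⁴ s⁻¹
Pressure gradient: |∂P/∂n| = 600 Pa / 378000 m = 1.59×10⁻³ Pa/m
Geostrophic speed: V_g = |∂P/∂n|/(fρ) = 1.59×10⁻³/(1.16×10⁻⁴ × 1.01) = 13.5 m/s
Around a high, pressure-gradient force acts outward with centrifugal, so Coriolis balances both:
fV = (1/ρ)|∂P/∂n| + V²/R  →  V² − fR·V + fR·V_g = 0
With fR = 1.16×10⁻⁴ × 1027×10³ m = 120 m/s:
V = [fR − √((fR)² − 4 fR V_g)]/2 = [120 − √(120² − 4×120×13.5)]/2 = 15.5 m/s
Supergeostrophic (V > V_g = 13.5 m/s), as expected around a high.

15.5 m/s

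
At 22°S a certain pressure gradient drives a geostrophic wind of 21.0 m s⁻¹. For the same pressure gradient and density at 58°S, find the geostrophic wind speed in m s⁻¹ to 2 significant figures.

With the same pressure gradient and density, V_g ∝ 1/f ∝ 1/sin φ.
V₂ = V₁ · sin φ₁ / sin φ₂ = 21.0 × sin 22° / sin 58°
V₂ = 21.0 × 0.3746/0.8480 = 9.3 m s⁻¹

9.3 m s⁻¹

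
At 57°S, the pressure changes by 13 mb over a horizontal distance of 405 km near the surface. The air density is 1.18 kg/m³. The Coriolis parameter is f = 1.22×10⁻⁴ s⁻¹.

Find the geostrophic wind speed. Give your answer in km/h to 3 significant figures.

80.3 km/h

Pressure gradient: |∂P/∂n| = 1300 Pa / 405000 m = 3.21×10⁻³ Pa/m
Geostrophic balance (pressure-gradient force = Coriolis force):
V_g = (1/(fρ)) |∂P/∂n| = 3.21×10⁻³ / (1.22×10⁻⁴ × 1.18) = 22.3 m/s
Converting: 22.3 m/s × 3.6 = 80.3 km/h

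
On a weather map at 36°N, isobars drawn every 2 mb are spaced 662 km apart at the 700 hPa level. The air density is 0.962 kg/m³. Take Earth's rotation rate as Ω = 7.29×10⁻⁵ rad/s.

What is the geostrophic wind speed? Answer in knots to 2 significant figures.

Coriolis parameter at 36°N:
f = 2Ω sin φ = 2 × 7.29×10⁻⁵ × sin 36° = 8.57×10⁻⁵ s⁻¹
Pressure gradient: |∂P/∂n| = 200 Pa / 662000 m = 3.02×10⁻⁴ Pa/m
Geostrophic balance (pressure-gradient force = Coriolis force):
V_g = (1/(fρ)) |∂P/∂n| = 3.02×10⁻⁴ / (8.57×10⁻⁵ × 0.962) = 3.66 m/s
Converting: 3.66 m/s × 1.944 = 7.1 knots

7.1 knots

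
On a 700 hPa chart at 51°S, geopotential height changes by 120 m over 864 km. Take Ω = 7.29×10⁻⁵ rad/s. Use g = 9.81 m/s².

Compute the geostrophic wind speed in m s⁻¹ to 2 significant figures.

Coriolis parameter at 51°S:
f = 2Ω sin φ = 2 × 7.29×10⁻⁵ × sin 51° = 1.13×10⁻⁴ s⁻¹
Height gradient: |∂Z/∂n| = 120 m / 864000 m = 1.39×10⁻⁴
On a pressure surface, geostrophic balance gives V_g = (g/f)|∂Z/∂n|:
V_g = 9.81 × 1.39×10⁻⁴ / 1.13×10⁻⁴ = 12.0 m/s

12 m s⁻¹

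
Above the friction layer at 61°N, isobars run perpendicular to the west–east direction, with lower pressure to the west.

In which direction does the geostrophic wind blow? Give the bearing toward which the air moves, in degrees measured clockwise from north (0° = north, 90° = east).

000°

The pressure-gradient force points toward the west (bearing 270°).
Geostrophic balance: in the Northern Hemisphere the Coriolis force deflects motion to the right, so the geostrophic wind blows 90° to the right of the pressure-gradient force (low pressure on the left).
Rotating 270° by 90° clockwise gives 000° — the wind blows toward the north.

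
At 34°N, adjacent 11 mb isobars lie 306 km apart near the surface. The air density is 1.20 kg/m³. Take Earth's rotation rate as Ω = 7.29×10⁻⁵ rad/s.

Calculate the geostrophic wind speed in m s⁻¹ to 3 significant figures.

Coriolis parameter at 34°N:
f = 2Ω sin φ = 2 × 7.29×10⁻⁵ × sin 34° = 8.15×10⁻⁵ s⁻¹
Pressure gradient: |∂P/∂n| = 1100 Pa / 306000 m = 3.59×10⁻³ Pa/m
Geostrophic balance (pressure-gradient force = Coriolis force):
V_g = (1/(fρ)) |∂P/∂n| = 3.59×10⁻³ / (8.15×10⁻⁵ × 1.20) = 36.7 m/s

36.7 m s⁻¹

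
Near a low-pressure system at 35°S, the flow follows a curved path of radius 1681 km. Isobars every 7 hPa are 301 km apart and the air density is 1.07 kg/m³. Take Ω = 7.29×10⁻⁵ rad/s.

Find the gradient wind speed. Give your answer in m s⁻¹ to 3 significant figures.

22.4 m s⁻¹

Coriolis parameter at 35°S:
f = 2Ω sin φ = 2 × 7.29×10⁻⁵ × sin 35° = 8.36×10⁻⁵ s⁻¹
Pressure gradient: |∂P/∂n| = 700 Pa / 301000 m = 2.33×10⁻³ Pa/m
Geostrophic speed: V_g = |∂P/∂n|/(fρ) = 2.33×10⁻³/(8.36×10⁻⁵ × 1.07) = 26.0 m/s
Around a low, centrifugal force acts outward with Coriolis, so pressure-gradient force balances both:
(1/ρ)|∂P/∂n| = fV + V²/R  →  V² + fR·V − fR·V_g = 0
With fR = 8.36×10⁻⁵ × 1681×10³ m = 141 m/s:
V = [−fR + √((fR)² + 4 fR V_g)]/2 = [−141 + √(141² + 4×141×26)]/2 = 22.4 m/s
Subgeostrophic (V < V_g = 26 m/s), as expected around a low.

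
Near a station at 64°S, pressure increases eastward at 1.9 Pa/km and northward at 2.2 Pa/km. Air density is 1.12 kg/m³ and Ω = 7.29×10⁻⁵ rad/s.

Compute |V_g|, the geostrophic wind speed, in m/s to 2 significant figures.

20 m/s

Coriolis parameter at 64°S:
f = 2Ω sin φ = 2 × 7.29×10⁻⁵ × sin 64° = 1.31×10⁻⁴ s⁻¹
In the Southern Hemisphere f is negative: f = −1.31×10⁻⁴ s⁻¹.
Component geostrophic relations (x east, y north):
u_g = −(1/(fρ)) ∂P/∂y,  v_g = (1/(fρ)) ∂P/∂x
u_g = −(2.2×10⁻³)/(−1.31×10⁻⁴ × 1.12) = 15.0 m/s;  v_g = (1.9×10⁻³)/(−1.31×10⁻⁴ × 1.12) = −12.9 m/s
|V_g| = √(u_g² + v_g²) = 19.8 m/s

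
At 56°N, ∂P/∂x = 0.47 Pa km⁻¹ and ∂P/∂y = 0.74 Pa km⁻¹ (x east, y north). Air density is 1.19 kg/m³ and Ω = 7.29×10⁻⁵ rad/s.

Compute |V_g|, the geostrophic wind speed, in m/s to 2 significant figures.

6.1 m/s

Coriolis parameter at 56°N:
f = 2Ω sin φ = 2 × 7.29×10⁻⁵ × sin 56° = 1.21×10⁻⁴ s⁻¹
Component geostrophic relations (x east, y north):
u_g = −(1/(fρ)) ∂P/∂y,  v_g = (1/(fρ)) ∂P/∂x
u_g = −(0.74×10⁻³)/(1.21×10⁻⁴ × 1.19) = −5.14 m/s;  v_g = (0.47×10⁻³)/(1.21×10⁻⁴ × 1.19) = 3.27 m/s
|V_g| = √(u_g² + v_g²) = 6.09 m/s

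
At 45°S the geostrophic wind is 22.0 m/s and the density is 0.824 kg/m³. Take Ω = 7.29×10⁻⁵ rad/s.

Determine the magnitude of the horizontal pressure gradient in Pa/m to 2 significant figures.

Coriolis parameter at 45°S:
f = 2Ω sin φ = 2 × 7.29×10⁻⁵ × sin 45° = 1.03×10⁻⁴ s⁻¹
Geostrophic balance rearranged: |∂P/∂n| = f ρ V_g
|∂P/∂n| = 1.03×10⁻⁴ × 0.824 × 22.0 = 1.87×10⁻³ Pa/m

1.9×10⁻³ Pa/m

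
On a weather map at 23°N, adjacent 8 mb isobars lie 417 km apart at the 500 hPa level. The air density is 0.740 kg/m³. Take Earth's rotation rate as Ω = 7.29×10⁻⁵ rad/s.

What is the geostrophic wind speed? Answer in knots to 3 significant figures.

Coriolis parameter at 23°N:
f = 2Ω sin φ = 2 × 7.29×10⁻⁵ × sin 23° = 5.70×10⁻⁵ s⁻¹
Pressure gradient: |∂P/∂n| = 800 Pa / 417000 m = 1.92×10⁻³ Pa/m
Geostrophic balance (pressure-gradient force = Coriolis force):
V_g = (1/(fρ)) |∂P/∂n| = 1.92×10⁻³ / (5.70×10⁻⁵ × 0.740) = 45.5 m/s
Converting: 45.5 m/s × 1.944 = 88.5 knots

88.5 knots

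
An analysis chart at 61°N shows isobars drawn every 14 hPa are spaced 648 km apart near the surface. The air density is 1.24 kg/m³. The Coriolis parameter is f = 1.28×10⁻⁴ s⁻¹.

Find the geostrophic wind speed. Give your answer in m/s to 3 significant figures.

13.6 m/s

Pressure gradient: |∂P/∂n| = 1400 Pa / 648000 m = 2.16×10⁻³ Pa/m
Geostrophic balance (pressure-gradient force = Coriolis force):
V_g = (1/(fρ)) |∂P/∂n| = 2.16×10⁻³ / (1.28×10⁻⁴ × 1.24) = 13.6 m/s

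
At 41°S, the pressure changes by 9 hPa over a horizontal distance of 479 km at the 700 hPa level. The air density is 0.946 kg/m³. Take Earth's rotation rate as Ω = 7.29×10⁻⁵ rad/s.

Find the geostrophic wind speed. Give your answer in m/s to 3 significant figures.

Coriolis parameter at 41°S:
f = 2Ω sin φ = 2 × 7.29×10⁻⁵ × sin 41° = 9.57×10⁻⁵ s⁻¹
Pressure gradient: |∂P/∂n| = 900 Pa / 479000 m = 1.88×10⁻³ Pa/m
Geostrophic balance (pressure-gradient force = Coriolis force):
V_g = (1/(fρ)) |∂P/∂n| = 1.88×10⁻³ / (9.57×10⁻⁵ × 0.946) = 20.8 m/s

20.8 m/s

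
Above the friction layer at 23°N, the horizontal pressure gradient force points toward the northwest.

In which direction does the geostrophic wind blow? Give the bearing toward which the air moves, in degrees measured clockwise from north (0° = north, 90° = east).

The pressure-gradient force points toward the northwest (bearing 315°).
Geostrophic balance: in the Northern Hemisphere the Coriolis force deflects motion to the right, so the geostrophic wind blows 90° to the right of the pressure-gradient force (low pressure on the left).
Rotating 315° by 90° clockwise gives 045° — the wind blows toward the northeast.

045°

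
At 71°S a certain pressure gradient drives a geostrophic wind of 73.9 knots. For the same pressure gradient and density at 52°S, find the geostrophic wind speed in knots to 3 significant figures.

With the same pressure gradient and density, V_g ∝ 1/f ∝ 1/sin φ.
V₂ = V₁ · sin φ₁ / sin φ₂ = 73.9 × sin 71° / sin 52°
V₂ = 73.9 × 0.9455/0.7880 = 88.7 knots

88.7 knots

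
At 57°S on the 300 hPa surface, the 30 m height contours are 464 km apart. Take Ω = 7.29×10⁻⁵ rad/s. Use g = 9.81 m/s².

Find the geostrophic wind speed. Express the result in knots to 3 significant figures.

Coriolis parameter at 57°S:
f = 2Ω sin φ = 2 × 7.29×10⁻⁵ × sin 57° = 1.22×10⁻⁴ s⁻¹
Height gradient: |∂Z/∂n| = 30 m / 464000 m = 6.47×10⁻⁵
On a pressure surface, geostrophic balance gives V_g = (g/f)|∂Z/∂n|:
V_g = 9.81 × 6.47×10⁻⁵ / 1.22×10⁻⁴ = 5.19 m/s
Converting: 5.19 m/s × 1.944 = 10.1 knots

10.1 knots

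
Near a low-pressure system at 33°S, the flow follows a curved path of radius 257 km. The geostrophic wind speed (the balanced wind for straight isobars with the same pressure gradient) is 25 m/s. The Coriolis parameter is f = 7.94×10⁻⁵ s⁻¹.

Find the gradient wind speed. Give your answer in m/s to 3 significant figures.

Around a low, centrifugal force acts outward with Coriolis, so pressure-gradient force balances both:
(1/ρ)|∂P/∂n| = fV + V²/R  →  V² + fR·V − fR·V_g = 0
With fR = 7.94×10⁻⁵ × 257×10³ m = 20.4 m/s:
V = [−fR + √((fR)² + 4 fR V_g)]/2 = [−20.4 + √(20.4² + 4×20.4×25)]/2 = 14.6 m/s
Subgeostrophic (V < V_g = 25 m/s), as expected around a low.

14.6 m/s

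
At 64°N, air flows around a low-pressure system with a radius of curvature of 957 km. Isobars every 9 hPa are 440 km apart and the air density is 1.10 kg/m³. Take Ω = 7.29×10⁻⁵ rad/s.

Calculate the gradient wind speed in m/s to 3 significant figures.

Coriolis parameter at 64°N:
f = 2Ω sin φ = 2 × 7.29×10⁻⁵ × sin 64° = 1.31×10⁻⁴ s⁻¹
Pressure gradient: |∂P/∂n| = 900 Pa / 440000 m = 2.05×10⁻³ Pa/m
Geostrophic speed: V_g = |∂P/∂n|/(fρ) = 2.05×10⁻³/(1.31×10⁻⁴ × 1.10) = 14.2 m/s
Around a low, centrifugal force acts outward with Coriolis, so pressure-gradient force balances both:
(1/ρ)|∂P/∂n| = fV + V²/R  →  V² + fR·V − fR·V_g = 0
With fR = 1.31×10⁻⁴ × 957×10³ m = 125 m/s:
V = [−fR + √((fR)² + 4 fR V_g)]/2 = [−125 + √(125² + 4×125×14.2)]/2 = 12.9 m/s
Subgeostrophic (V < V_g = 14.2 m/s), as expected around a low.

12.9 m/s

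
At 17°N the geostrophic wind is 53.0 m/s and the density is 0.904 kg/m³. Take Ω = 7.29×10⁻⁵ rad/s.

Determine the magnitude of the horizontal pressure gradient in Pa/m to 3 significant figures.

2.04×10⁻³ Pa/m

Coriolis parameter at 17°N:
f = 2Ω sin φ = 2 × 7.29×10⁻⁵ × sin 17° = 4.26×10⁻⁵ s⁻¹
Geostrophic balance rearranged: |∂P/∂n| = f ρ V_g
|∂P/∂n| = 4.26×10⁻⁵ × 0.904 × 53.0 = 2.04×10⁻³ Pa/m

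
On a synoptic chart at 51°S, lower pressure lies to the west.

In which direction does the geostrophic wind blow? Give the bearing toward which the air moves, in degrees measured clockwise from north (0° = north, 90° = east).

180°

The pressure-gradient force points toward the west (bearing 270°).
Geostrophic balance: in the Southern Hemisphere the Coriolis force deflects motion to the left, so the geostrophic wind blows 90° to the left of the pressure-gradient force (low pressure on the right).
Rotating 270° by 90° counterclockwise gives 180° — the wind blows toward the south.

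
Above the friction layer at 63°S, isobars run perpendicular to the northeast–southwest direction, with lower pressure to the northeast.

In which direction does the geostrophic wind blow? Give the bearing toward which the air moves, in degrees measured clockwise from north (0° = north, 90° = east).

315°

The pressure-gradient force points toward the northeast (bearing 045°).
Geostrophic balance: in the Southern Hemisphere the Coriolis force deflects motion to the left, so the geostrophic wind blows 90° to the left of the pressure-gradient force (low pressure on the right).
Rotating 045° by 90° counterclockwise gives 315° — the wind blows toward the northwest.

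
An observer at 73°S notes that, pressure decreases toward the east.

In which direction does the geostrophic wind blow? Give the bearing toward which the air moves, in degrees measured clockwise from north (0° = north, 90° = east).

000°

The pressure-gradient force points toward the east (bearing 090°).
Geostrophic balance: in the Southern Hemisphere the Coriolis force deflects motion to the left, so the geostrophic wind blows 90° to the left of the pressure-gradient force (low pressure on the right).
Rotating 090° by 90° counterclockwise gives 000° — the wind blows toward the north.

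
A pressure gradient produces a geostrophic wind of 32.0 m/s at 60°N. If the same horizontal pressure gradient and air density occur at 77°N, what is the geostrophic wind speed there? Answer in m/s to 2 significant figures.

With the same pressure gradient and density, V_g ∝ 1/f ∝ 1/sin φ.
V₂ = V₁ · sin φ₁ / sin φ₂ = 32.0 × sin 60° / sin 77°
V₂ = 32.0 × 0.8660/0.9744 = 28 m/s

28 m/s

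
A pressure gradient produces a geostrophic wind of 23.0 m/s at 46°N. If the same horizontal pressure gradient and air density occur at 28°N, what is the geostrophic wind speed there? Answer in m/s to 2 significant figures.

With the same pressure gradient and density, V_g ∝ 1/f ∝ 1/sin φ.
V₂ = V₁ · sin φ₁ / sin φ₂ = 23.0 × sin 46° / sin 28°
V₂ = 23.0 × 0.7193/0.4695 = 35 m/s

35 m/s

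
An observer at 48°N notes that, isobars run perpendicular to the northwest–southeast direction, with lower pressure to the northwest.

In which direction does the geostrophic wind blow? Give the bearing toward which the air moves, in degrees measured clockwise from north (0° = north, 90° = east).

The pressure-gradient force points toward the northwest (bearing 315°).
Geostrophic balance: in the Northern Hemisphere the Coriolis force deflects motion to the right, so the geostrophic wind blows 90° to the right of the pressure-gradient force (low pressure on the left).
Rotating 315° by 90° clockwise gives 045° — the wind blows toward the northeast.

045°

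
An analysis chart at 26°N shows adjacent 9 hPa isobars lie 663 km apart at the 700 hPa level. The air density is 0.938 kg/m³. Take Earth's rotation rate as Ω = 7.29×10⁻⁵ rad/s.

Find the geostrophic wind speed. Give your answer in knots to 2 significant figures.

Coriolis parameter at 26°N:
f = 2Ω sin φ = 2 × 7.29×10⁻⁵ × sin 26° = 6.39×10⁻⁵ s⁻¹
Pressure gradient: |∂P/∂n| = 900 Pa / 663000 m = 1.36×10⁻³ Pa/m
Geostrophic balance (pressure-gradient force = Coriolis force):
V_g = (1/(fρ)) |∂P/∂n| = 1.36×10⁻³ / (6.39×10⁻⁵ × 0.938) = 22.6 m/s
Converting: 22.6 m/s × 1.944 = 44 knots

44 knots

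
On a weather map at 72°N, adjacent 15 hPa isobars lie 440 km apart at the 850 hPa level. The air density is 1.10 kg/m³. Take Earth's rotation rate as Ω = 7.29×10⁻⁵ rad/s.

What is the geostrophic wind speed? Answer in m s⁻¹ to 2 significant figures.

22 m s⁻¹

Coriolis parameter at 72°N:
f = 2Ω sin φ = 2 × 7.29×10⁻⁵ × sin 72° = 1.39×10⁻⁴ s⁻¹
Pressure gradient: |∂P/∂n| = 1500 Pa / 440000 m = 3.41×10⁻³ Pa/m
Geostrophic balance (pressure-gradient force = Coriolis force):
V_g = (1/(fρ)) |∂P/∂n| = 3.41×10⁻³ / (1.39×10⁻⁴ × 1.10) = 22.4 m/s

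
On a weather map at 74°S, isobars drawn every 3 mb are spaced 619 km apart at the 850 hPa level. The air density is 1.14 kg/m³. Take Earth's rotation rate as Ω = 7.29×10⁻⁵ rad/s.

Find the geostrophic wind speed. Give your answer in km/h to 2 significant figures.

11 km/h

Coriolis parameter at 74°S:
f = 2Ω sin φ = 2 × 7.29×10⁻⁵ × sin 74° = 1.40×10⁻⁴ s⁻¹
Pressure gradient: |∂P/∂n| = 300 Pa / 619000 m = 4.85×10⁻⁴ Pa/m
Geostrophic balance (pressure-gradient force = Coriolis force):
V_g = (1/(fρ)) |∂P/∂n| = 4.85×10⁻⁴ / (1.40×10⁻⁴ × 1.14) = 3.03 m/s
Converting: 3.03 m/s × 3.6 = 11 km/h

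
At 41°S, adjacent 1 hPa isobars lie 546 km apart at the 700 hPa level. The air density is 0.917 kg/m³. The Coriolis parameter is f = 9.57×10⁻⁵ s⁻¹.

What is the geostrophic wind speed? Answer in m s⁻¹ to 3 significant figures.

Pressure gradient: |∂P/∂n| = 100 Pa / 546000 m = 1.83×10⁻⁴ Pa/m
Geostrophic balance (pressure-gradient force = Coriolis force):
V_g = (1/(fρ)) |∂P/∂n| = 1.83×10⁻⁴ / (9.57×10⁻⁵ × 0.917) = 2.09 m/s

2.09 m s⁻¹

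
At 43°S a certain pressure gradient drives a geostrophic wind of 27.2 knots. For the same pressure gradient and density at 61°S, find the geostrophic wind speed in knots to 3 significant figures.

21.2 knots

With the same pressure gradient and density, V_g ∝ 1/f ∝ 1/sin φ.
V₂ = V₁ · sin φ₁ / sin φ₂ = 27.2 × sin 43° / sin 61°
V₂ = 27.2 × 0.6820/0.8746 = 21.2 knots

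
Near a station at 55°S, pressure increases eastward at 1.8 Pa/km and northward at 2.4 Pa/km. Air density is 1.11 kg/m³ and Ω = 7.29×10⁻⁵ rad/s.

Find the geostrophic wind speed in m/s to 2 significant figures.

23 m/s

Coriolis parameter at 55°S:
f = 2Ω sin φ = 2 × 7.29×10⁻⁵ × sin 55° = 1.19×10⁻⁴ s⁻¹
In the Southern Hemisphere f is negative: f = −1.19×10⁻⁴ s⁻¹.
Component geostrophic relations (x east, y north):
u_g = −(1/(fρ)) ∂P/∂y,  v_g = (1/(fρ)) ∂P/∂x
u_g = −(2.4×10⁻³)/(−1.19×10⁻⁴ × 1.11) = 18.1 m/s;  v_g = (1.8×10⁻³)/(−1.19×10⁻⁴ × 1.11) = −13.6 m/s
|V_g| = √(u_g² + v_g²) = 22.6 m/s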